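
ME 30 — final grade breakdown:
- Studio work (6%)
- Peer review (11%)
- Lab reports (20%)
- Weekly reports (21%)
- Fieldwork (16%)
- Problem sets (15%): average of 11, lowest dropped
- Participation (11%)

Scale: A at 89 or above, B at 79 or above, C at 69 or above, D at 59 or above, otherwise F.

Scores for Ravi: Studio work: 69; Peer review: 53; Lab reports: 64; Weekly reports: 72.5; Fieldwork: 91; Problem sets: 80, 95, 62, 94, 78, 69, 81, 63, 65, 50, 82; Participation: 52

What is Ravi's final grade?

Problem sets: drop 50 → average of remaining 10 = 769/10 = 76.9
Weighted total:
  Studio work 69 × 0.06 = 4.14
  Peer review 53 × 0.11 = 5.83
  Lab reports 64 × 0.2 = 12.8
  Weekly reports 72.5 × 0.21 = 15.225
  Fieldwork 91 × 0.16 = 14.56
  Problem sets 76.9 × 0.15 = 11.535
  Participation 52 × 0.11 = 5.72
Sum = 69.81
69.81 is ≥ 69 and < 79 → C

C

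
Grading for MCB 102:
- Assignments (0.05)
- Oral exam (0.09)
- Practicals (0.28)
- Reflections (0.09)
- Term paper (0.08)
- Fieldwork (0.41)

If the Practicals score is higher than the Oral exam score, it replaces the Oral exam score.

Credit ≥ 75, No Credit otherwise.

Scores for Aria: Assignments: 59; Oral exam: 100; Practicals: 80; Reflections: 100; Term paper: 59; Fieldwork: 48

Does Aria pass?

Practicals (80) ≤ Oral exam (100), so Oral exam stays at 100.
Weighted total:
  Assignments 59 × 0.05 = 2.95
  Oral exam 100 × 0.09 = 9
  Practicals 80 × 0.28 = 22.4
  Reflections 100 × 0.09 = 9
  Term paper 59 × 0.08 = 4.72
  Fieldwork 48 × 0.41 = 19.68
Sum = 67.75
67.75 < 75 → No Credit

No Credit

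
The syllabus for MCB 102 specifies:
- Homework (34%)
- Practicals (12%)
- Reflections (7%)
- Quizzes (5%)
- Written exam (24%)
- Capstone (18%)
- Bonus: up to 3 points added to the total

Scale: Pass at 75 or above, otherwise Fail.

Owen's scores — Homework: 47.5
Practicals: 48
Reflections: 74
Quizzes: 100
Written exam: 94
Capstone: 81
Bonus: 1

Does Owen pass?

Weighted total:
  Homework 47.5 × 0.34 = 16.15
  Practicals 48 × 0.12 = 5.76
  Reflections 74 × 0.07 = 5.18
  Quizzes 100 × 0.05 = 5
  Written exam 94 × 0.24 = 22.56
  Capstone 81 × 0.18 = 14.58
Sum = 69.23
Bonus: 69.23 + 1 = 70.23
70.23 < 75 → Fail

Fail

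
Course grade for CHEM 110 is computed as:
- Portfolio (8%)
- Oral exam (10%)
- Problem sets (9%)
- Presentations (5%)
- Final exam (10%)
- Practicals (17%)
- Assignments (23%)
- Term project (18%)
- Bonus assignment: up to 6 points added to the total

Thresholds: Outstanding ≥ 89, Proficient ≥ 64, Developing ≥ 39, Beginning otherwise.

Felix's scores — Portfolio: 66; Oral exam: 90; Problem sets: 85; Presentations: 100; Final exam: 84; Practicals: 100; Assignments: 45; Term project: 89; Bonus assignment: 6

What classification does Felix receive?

Proficient

Weighted total:
  Portfolio 66 × 0.08 = 5.28
  Oral exam 90 × 0.1 = 9
  Problem sets 85 × 0.09 = 7.65
  Presentations 100 × 0.05 = 5
  Final exam 84 × 0.1 = 8.4
  Practicals 100 × 0.17 = 17
  Assignments 45 × 0.23 = 10.35
  Term project 89 × 0.18 = 16.02
Sum = 78.7
Bonus assignment: 78.7 + 6 = 84.7
84.7 is ≥ 64 and < 89 → Proficient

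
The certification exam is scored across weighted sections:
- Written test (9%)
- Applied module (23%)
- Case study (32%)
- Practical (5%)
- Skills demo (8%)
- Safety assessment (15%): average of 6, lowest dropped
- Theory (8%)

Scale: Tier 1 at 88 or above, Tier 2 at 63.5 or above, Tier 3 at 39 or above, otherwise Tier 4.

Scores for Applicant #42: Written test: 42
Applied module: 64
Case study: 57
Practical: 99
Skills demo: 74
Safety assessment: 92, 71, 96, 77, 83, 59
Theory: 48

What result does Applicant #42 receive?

Tier 2

Safety assessment: drop 59 → average of remaining 5 = 419/5 = 83.8
Weighted total:
  Written test 42 × 0.09 = 3.78
  Applied module 64 × 0.23 = 14.72
  Case study 57 × 0.32 = 18.24
  Practical 99 × 0.05 = 4.95
  Skills demo 74 × 0.08 = 5.92
  Safety assessment 83.8 × 0.15 = 12.57
  Theory 48 × 0.08 = 3.84
Sum = 64.02
64.02 is ≥ 63.5 and < 88 → Tier 2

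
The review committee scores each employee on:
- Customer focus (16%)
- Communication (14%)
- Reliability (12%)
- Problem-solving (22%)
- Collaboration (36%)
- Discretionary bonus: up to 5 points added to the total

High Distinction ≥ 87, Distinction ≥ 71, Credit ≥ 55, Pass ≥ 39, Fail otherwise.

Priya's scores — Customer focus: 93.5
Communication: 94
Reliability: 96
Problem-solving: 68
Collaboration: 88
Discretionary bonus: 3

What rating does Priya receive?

High Distinction

Weighted total:
  Customer focus 93.5 × 0.16 = 14.96
  Communication 94 × 0.14 = 13.16
  Reliability 96 × 0.12 = 11.52
  Problem-solving 68 × 0.22 = 14.96
  Collaboration 88 × 0.36 = 31.68
Sum = 86.28
Discretionary bonus: 86.28 + 3 = 89.28
89.28 ≥ 87 → High Distinction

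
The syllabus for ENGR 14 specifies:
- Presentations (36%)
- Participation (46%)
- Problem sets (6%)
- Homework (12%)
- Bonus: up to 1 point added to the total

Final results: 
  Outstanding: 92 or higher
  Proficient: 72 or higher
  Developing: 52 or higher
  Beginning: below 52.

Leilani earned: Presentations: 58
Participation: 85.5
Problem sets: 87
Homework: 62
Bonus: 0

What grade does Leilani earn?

Weighted total:
  Presentations 58 × 0.36 = 20.88
  Participation 85.5 × 0.46 = 39.33
  Problem sets 87 × 0.06 = 5.22
  Homework 62 × 0.12 = 7.44
Sum = 72.87
Bonus: 72.87 + 0 = 72.87
72.87 is ≥ 72 and < 92 → Proficient

Proficient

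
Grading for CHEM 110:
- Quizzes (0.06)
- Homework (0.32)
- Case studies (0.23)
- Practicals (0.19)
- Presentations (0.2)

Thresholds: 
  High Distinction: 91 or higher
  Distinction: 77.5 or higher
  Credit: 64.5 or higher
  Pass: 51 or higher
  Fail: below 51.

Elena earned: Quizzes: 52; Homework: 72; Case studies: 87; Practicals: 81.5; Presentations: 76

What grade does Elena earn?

Credit

Weighted total:
  Quizzes 52 × 0.06 = 3.12
  Homework 72 × 0.32 = 23.04
  Case studies 87 × 0.23 = 20.01
  Practicals 81.5 × 0.19 = 15.485
  Presentations 76 × 0.2 = 15.2
Sum = 76.855
76.855 is ≥ 64.5 and < 77.5 → Credit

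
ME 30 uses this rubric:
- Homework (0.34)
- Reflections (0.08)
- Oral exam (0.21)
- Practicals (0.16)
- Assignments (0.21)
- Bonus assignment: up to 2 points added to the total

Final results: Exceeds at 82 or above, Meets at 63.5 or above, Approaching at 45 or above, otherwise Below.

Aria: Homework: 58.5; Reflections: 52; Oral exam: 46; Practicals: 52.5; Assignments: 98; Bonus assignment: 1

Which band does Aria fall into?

Meets

Weighted total:
  Homework 58.5 × 0.34 = 19.89
  Reflections 52 × 0.08 = 4.16
  Oral exam 46 × 0.21 = 9.66
  Practicals 52.5 × 0.16 = 8.4
  Assignments 98 × 0.21 = 20.58
Sum = 62.69
Bonus assignment: 62.69 + 1 = 63.69
63.69 is ≥ 63.5 and < 82 → Meets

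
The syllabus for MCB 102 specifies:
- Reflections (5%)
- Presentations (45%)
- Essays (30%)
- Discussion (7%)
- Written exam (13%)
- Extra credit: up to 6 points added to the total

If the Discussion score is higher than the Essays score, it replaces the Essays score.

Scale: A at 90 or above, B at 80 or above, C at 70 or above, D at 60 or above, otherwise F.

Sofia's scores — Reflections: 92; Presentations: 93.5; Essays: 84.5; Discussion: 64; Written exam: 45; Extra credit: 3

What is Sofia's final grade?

Discussion (64) ≤ Essays (84.5), so Essays stays at 84.5.
Weighted total:
  Reflections 92 × 0.05 = 4.6
  Presentations 93.5 × 0.45 = 42.075
  Essays 84.5 × 0.3 = 25.35
  Discussion 64 × 0.07 = 4.48
  Written exam 45 × 0.13 = 5.85
Sum = 82.355
Extra credit: 82.355 + 3 = 85.355
85.355 is ≥ 80 and < 90 → B

B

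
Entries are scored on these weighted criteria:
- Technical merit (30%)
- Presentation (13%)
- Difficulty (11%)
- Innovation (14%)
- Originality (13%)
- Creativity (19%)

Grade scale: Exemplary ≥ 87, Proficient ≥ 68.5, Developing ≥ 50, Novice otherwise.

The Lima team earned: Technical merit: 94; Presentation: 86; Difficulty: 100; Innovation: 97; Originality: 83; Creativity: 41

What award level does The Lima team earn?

Proficient

Weighted total:
  Technical merit 94 × 0.3 = 28.2
  Presentation 86 × 0.13 = 11.18
  Difficulty 100 × 0.11 = 11
  Innovation 97 × 0.14 = 13.58
  Originality 83 × 0.13 = 10.79
  Creativity 41 × 0.19 = 7.79
Sum = 82.54
82.54 is ≥ 68.5 and < 87 → Proficient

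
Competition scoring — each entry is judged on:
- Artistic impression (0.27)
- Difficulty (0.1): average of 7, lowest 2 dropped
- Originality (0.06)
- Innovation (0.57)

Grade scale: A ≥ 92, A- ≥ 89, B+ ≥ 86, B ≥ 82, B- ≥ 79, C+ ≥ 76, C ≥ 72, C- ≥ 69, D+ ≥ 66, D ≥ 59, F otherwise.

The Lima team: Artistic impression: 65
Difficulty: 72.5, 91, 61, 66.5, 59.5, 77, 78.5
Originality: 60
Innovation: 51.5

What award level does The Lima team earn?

Difficulty: drop 59.5, 61 → average of remaining 5 = 385.5/5 = 77.1
Weighted total:
  Artistic impression 65 × 0.27 = 17.55
  Difficulty 77.1 × 0.1 = 7.71
  Originality 60 × 0.06 = 3.6
  Innovation 51.5 × 0.57 = 29.355
Sum = 58.215
58.215 < 59 → F

F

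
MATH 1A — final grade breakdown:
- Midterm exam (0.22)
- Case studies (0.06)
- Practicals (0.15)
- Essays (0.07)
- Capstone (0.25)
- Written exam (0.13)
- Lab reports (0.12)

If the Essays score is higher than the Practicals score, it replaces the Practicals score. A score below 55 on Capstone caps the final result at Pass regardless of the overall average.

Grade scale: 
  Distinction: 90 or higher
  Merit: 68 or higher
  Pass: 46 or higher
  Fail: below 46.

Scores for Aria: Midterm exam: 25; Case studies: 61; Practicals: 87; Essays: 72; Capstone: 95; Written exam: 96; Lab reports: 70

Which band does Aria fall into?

Merit

Essays (72) ≤ Practicals (87), so Practicals stays at 87.
Capstone score 95 ≥ 55: minimum met.
Weighted total:
  Midterm exam 25 × 0.22 = 5.5
  Case studies 61 × 0.06 = 3.66
  Practicals 87 × 0.15 = 13.05
  Essays 72 × 0.07 = 5.04
  Capstone 95 × 0.25 = 23.75
  Written exam 96 × 0.13 = 12.48
  Lab reports 70 × 0.12 = 8.4
Sum = 71.88
71.88 is ≥ 68 and < 90 → Merit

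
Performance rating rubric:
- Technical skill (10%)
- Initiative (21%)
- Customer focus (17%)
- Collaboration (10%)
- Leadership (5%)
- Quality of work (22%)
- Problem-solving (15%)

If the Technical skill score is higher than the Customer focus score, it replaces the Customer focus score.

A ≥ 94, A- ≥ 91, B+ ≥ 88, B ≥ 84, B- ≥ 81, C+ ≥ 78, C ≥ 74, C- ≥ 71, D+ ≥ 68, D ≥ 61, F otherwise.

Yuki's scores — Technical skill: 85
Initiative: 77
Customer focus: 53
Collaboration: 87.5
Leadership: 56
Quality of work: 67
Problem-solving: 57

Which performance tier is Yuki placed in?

Technical skill (85) > Customer focus (53), so Customer focus counts as 85.
Weighted total:
  Technical skill 85 × 0.1 = 8.5
  Initiative 77 × 0.21 = 16.17
  Customer focus 85 × 0.17 = 14.45
  Collaboration 87.5 × 0.1 = 8.75
  Leadership 56 × 0.05 = 2.8
  Quality of work 67 × 0.22 = 14.74
  Problem-solving 57 × 0.15 = 8.55
Sum = 73.96
73.96 is ≥ 71 and < 74 → C-

C-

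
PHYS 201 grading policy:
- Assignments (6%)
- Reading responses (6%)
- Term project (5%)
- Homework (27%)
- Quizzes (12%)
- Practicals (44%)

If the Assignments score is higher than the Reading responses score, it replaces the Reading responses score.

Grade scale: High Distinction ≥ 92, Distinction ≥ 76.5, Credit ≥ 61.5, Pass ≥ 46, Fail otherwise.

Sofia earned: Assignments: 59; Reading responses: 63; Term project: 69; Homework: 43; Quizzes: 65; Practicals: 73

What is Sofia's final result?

Credit

Assignments (59) ≤ Reading responses (63), so Reading responses stays at 63.
Weighted total:
  Assignments 59 × 0.06 = 3.54
  Reading responses 63 × 0.06 = 3.78
  Term project 69 × 0.05 = 3.45
  Homework 43 × 0.27 = 11.61
  Quizzes 65 × 0.12 = 7.8
  Practicals 73 × 0.44 = 32.12
Sum = 62.3
62.3 is ≥ 61.5 and < 76.5 → Credit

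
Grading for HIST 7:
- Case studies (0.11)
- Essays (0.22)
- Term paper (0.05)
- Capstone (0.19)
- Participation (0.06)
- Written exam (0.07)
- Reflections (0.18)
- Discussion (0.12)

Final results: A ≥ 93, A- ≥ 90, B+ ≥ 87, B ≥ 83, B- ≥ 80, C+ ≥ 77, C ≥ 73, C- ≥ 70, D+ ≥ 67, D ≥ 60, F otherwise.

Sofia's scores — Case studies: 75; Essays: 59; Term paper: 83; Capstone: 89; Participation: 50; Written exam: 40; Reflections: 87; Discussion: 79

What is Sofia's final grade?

C

Weighted total:
  Case studies 75 × 0.11 = 8.25
  Essays 59 × 0.22 = 12.98
  Term paper 83 × 0.05 = 4.15
  Capstone 89 × 0.19 = 16.91
  Participation 50 × 0.06 = 3
  Written exam 40 × 0.07 = 2.8
  Reflections 87 × 0.18 = 15.66
  Discussion 79 × 0.12 = 9.48
Sum = 73.23
73.23 is ≥ 73 and < 77 → C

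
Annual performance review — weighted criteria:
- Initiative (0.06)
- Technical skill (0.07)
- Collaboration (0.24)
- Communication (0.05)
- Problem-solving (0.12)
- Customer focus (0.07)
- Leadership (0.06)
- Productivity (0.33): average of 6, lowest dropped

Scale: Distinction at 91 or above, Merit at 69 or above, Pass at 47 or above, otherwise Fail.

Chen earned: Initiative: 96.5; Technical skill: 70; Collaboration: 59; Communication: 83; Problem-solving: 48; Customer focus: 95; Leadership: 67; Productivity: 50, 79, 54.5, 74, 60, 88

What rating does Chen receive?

Productivity: drop 50 → average of remaining 5 = 355.5/5 = 71.1
Weighted total:
  Initiative 96.5 × 0.06 = 5.79
  Technical skill 70 × 0.07 = 4.9
  Collaboration 59 × 0.24 = 14.16
  Communication 83 × 0.05 = 4.15
  Problem-solving 48 × 0.12 = 5.76
  Customer focus 95 × 0.07 = 6.65
  Leadership 67 × 0.06 = 4.02
  Productivity 71.1 × 0.33 = 23.463
Sum = 68.893
68.893 is ≥ 47 and < 69 → Pass

Pass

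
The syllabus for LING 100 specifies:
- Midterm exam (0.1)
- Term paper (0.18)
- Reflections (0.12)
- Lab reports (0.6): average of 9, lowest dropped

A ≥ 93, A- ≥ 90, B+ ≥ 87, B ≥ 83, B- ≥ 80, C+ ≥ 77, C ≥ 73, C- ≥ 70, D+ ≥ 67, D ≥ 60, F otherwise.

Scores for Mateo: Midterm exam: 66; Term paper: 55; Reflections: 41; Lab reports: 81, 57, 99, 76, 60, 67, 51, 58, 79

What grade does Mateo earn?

D

Lab reports: drop 51 → average of remaining 8 = 577/8 = 72.125
Weighted total:
  Midterm exam 66 × 0.1 = 6.6
  Term paper 55 × 0.18 = 9.9
  Reflections 41 × 0.12 = 4.92
  Lab reports 72.125 × 0.6 = 43.275
Sum = 64.695
64.695 is ≥ 60 and < 67 → D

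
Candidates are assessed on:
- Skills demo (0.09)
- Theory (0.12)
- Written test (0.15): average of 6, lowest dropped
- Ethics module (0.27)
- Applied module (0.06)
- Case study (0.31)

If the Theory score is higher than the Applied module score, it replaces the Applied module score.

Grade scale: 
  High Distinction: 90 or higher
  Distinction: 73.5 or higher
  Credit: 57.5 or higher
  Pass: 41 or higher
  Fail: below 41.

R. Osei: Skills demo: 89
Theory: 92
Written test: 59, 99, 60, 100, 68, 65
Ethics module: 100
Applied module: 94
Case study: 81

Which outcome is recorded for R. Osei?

Distinction

Written test: drop 59 → average of remaining 5 = 392/5 = 78.4
Theory (92) ≤ Applied module (94), so Applied module stays at 94.
Weighted total:
  Skills demo 89 × 0.09 = 8.01
  Theory 92 × 0.12 = 11.04
  Written test 78.4 × 0.15 = 11.76
  Ethics module 100 × 0.27 = 27
  Applied module 94 × 0.06 = 5.64
  Case study 81 × 0.31 = 25.11
Sum = 88.56
88.56 is ≥ 73.5 and < 90 → Distinction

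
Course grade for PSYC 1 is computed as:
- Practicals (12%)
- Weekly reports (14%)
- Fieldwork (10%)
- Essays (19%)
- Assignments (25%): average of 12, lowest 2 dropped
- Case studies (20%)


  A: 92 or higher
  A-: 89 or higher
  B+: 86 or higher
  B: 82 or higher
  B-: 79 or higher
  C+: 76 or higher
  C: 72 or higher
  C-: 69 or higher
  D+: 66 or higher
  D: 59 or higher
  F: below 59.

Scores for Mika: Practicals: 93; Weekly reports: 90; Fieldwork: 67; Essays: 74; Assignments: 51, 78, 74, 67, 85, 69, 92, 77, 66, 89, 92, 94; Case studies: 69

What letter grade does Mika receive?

C+

Assignments: drop 51, 66 → average of remaining 10 = 817/10 = 81.7
Weighted total:
  Practicals 93 × 0.12 = 11.16
  Weekly reports 90 × 0.14 = 12.6
  Fieldwork 67 × 0.1 = 6.7
  Essays 74 × 0.19 = 14.06
  Assignments 81.7 × 0.25 = 20.425
  Case studies 69 × 0.2 = 13.8
Sum = 78.745
78.745 is ≥ 76 and < 79 → C+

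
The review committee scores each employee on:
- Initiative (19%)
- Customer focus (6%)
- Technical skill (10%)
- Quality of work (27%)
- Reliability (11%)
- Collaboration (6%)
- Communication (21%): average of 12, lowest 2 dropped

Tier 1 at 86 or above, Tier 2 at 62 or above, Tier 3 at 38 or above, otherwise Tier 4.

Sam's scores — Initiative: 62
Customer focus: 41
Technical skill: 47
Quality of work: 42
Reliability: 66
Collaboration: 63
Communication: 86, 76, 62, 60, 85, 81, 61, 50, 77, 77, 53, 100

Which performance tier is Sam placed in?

Tier 3

Communication: drop 50, 53 → average of remaining 10 = 765/10 = 76.5
Weighted total:
  Initiative 62 × 0.19 = 11.78
  Customer focus 41 × 0.06 = 2.46
  Technical skill 47 × 0.1 = 4.7
  Quality of work 42 × 0.27 = 11.34
  Reliability 66 × 0.11 = 7.26
  Collaboration 63 × 0.06 = 3.78
  Communication 76.5 × 0.21 = 16.065
Sum = 57.385
57.385 is ≥ 38 and < 62 → Tier 3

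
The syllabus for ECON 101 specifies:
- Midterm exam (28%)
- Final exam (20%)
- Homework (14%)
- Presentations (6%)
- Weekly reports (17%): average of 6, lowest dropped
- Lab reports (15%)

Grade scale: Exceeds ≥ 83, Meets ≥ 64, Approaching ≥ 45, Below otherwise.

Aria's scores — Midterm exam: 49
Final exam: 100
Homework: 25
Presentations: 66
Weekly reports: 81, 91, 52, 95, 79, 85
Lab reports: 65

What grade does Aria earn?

Meets

Weekly reports: drop 52 → average of remaining 5 = 431/5 = 86.2
Weighted total:
  Midterm exam 49 × 0.28 = 13.72
  Final exam 100 × 0.2 = 20
  Homework 25 × 0.14 = 3.5
  Presentations 66 × 0.06 = 3.96
  Weekly reports 86.2 × 0.17 = 14.654
  Lab reports 65 × 0.15 = 9.75
Sum = 65.584
65.584 is ≥ 64 and < 83 → Meets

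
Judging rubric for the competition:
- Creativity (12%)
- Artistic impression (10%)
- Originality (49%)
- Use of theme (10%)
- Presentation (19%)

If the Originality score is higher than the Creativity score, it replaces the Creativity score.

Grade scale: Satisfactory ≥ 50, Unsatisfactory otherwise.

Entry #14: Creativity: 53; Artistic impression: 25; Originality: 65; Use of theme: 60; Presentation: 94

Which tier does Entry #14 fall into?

Satisfactory

Originality (65) > Creativity (53), so Creativity counts as 65.
Weighted total:
  Creativity 65 × 0.12 = 7.8
  Artistic impression 25 × 0.1 = 2.5
  Originality 65 × 0.49 = 31.85
  Use of theme 60 × 0.1 = 6
  Presentation 94 × 0.19 = 17.86
Sum = 66.01
66.01 ≥ 50 → Satisfactory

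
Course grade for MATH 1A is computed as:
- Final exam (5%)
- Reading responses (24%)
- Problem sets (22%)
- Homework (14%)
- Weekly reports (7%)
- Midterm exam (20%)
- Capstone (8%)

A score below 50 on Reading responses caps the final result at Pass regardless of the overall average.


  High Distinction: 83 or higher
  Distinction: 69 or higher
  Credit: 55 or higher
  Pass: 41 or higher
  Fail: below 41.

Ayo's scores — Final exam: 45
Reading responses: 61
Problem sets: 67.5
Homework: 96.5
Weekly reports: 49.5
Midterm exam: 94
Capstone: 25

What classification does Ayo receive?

Reading responses score 61 ≥ 50: minimum met.
Weighted total:
  Final exam 45 × 0.05 = 2.25
  Reading responses 61 × 0.24 = 14.64
  Problem sets 67.5 × 0.22 = 14.85
  Homework 96.5 × 0.14 = 13.51
  Weekly reports 49.5 × 0.07 = 3.465
  Midterm exam 94 × 0.2 = 18.8
  Capstone 25 × 0.08 = 2
Sum = 69.515
69.515 is ≥ 69 and < 83 → Distinction

Distinction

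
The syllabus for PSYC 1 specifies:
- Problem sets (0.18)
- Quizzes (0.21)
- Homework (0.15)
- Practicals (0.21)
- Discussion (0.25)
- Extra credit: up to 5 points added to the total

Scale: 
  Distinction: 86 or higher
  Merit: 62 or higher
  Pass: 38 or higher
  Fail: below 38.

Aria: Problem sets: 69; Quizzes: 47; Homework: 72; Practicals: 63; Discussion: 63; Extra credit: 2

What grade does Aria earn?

Merit

Weighted total:
  Problem sets 69 × 0.18 = 12.42
  Quizzes 47 × 0.21 = 9.87
  Homework 72 × 0.15 = 10.8
  Practicals 63 × 0.21 = 13.23
  Discussion 63 × 0.25 = 15.75
Sum = 62.07
Extra credit: 62.07 + 2 = 64.07
64.07 is ≥ 62 and < 86 → Merit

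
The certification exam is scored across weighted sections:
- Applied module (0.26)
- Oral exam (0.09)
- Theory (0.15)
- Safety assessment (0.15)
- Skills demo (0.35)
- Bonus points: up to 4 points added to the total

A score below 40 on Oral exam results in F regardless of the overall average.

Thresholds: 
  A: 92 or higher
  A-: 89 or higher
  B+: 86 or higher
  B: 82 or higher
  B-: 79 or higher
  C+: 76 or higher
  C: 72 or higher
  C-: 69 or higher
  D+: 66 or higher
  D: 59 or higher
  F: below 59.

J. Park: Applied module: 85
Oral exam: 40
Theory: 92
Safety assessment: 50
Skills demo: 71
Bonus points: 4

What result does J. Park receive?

Oral exam score 40 ≥ 40: minimum met.
Weighted total:
  Applied module 85 × 0.26 = 22.1
  Oral exam 40 × 0.09 = 3.6
  Theory 92 × 0.15 = 13.8
  Safety assessment 50 × 0.15 = 7.5
  Skills demo 71 × 0.35 = 24.85
Sum = 71.85
Bonus points: 71.85 + 4 = 75.85
75.85 is ≥ 72 and < 76 → C

C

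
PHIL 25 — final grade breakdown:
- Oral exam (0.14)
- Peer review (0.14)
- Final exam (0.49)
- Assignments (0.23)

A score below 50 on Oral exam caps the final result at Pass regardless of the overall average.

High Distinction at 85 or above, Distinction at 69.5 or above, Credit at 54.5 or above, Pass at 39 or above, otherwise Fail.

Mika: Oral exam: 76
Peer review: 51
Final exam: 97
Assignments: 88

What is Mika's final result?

High Distinction

Oral exam score 76 ≥ 50: minimum met.
Weighted total:
  Oral exam 76 × 0.14 = 10.64
  Peer review 51 × 0.14 = 7.14
  Final exam 97 × 0.49 = 47.53
  Assignments 88 × 0.23 = 20.24
Sum = 85.55
85.55 ≥ 85 → High Distinction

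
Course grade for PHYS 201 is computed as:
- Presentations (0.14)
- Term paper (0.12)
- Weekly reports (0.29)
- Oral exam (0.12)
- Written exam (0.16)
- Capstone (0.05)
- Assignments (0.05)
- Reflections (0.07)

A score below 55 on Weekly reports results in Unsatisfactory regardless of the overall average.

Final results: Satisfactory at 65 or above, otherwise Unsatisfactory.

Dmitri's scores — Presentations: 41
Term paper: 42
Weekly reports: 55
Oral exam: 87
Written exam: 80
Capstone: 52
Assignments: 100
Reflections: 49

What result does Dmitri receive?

Unsatisfactory

Weekly reports score 55 ≥ 55: minimum met.
Weighted total:
  Presentations 41 × 0.14 = 5.74
  Term paper 42 × 0.12 = 5.04
  Weekly reports 55 × 0.29 = 15.95
  Oral exam 87 × 0.12 = 10.44
  Written exam 80 × 0.16 = 12.8
  Capstone 52 × 0.05 = 2.6
  Assignments 100 × 0.05 = 5
  Reflections 49 × 0.07 = 3.43
Sum = 61
61 < 65 → Unsatisfactory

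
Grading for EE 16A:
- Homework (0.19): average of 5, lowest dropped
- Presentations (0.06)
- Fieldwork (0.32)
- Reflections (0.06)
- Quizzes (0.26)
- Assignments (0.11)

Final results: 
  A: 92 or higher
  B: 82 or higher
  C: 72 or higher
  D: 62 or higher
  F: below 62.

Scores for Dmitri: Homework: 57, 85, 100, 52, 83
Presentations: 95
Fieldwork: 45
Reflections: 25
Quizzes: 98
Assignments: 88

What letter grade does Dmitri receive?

Homework: drop 52 → average of remaining 4 = 325/4 = 81.25
Weighted total:
  Homework 81.25 × 0.19 = 15.4375
  Presentations 95 × 0.06 = 5.7
  Fieldwork 45 × 0.32 = 14.4
  Reflections 25 × 0.06 = 1.5
  Quizzes 98 × 0.26 = 25.48
  Assignments 88 × 0.11 = 9.68
Sum = 72.1975
72.1975 is ≥ 72 and < 82 → C

C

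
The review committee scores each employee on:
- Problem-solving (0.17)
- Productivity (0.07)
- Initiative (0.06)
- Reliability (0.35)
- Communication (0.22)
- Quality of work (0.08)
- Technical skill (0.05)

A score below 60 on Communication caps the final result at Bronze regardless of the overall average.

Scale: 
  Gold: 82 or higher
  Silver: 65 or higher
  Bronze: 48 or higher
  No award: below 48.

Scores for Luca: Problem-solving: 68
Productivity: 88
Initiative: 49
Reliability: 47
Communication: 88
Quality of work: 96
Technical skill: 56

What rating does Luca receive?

Silver

Communication score 88 ≥ 60: minimum met.
Weighted total:
  Problem-solving 68 × 0.17 = 11.56
  Productivity 88 × 0.07 = 6.16
  Initiative 49 × 0.06 = 2.94
  Reliability 47 × 0.35 = 16.45
  Communication 88 × 0.22 = 19.36
  Quality of work 96 × 0.08 = 7.68
  Technical skill 56 × 0.05 = 2.8
Sum = 66.95
66.95 is ≥ 65 and < 82 → Silver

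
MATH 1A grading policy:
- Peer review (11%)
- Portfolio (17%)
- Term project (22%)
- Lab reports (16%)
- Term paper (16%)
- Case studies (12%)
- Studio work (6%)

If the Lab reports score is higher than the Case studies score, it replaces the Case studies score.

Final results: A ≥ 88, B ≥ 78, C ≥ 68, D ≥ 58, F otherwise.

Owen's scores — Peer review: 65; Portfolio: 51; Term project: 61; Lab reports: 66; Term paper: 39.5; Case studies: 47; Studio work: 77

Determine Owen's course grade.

D

Lab reports (66) > Case studies (47), so Case studies counts as 66.
Weighted total:
  Peer review 65 × 0.11 = 7.15
  Portfolio 51 × 0.17 = 8.67
  Term project 61 × 0.22 = 13.42
  Lab reports 66 × 0.16 = 10.56
  Term paper 39.5 × 0.16 = 6.32
  Case studies 66 × 0.12 = 7.92
  Studio work 77 × 0.06 = 4.62
Sum = 58.66
58.66 is ≥ 58 and < 68 → D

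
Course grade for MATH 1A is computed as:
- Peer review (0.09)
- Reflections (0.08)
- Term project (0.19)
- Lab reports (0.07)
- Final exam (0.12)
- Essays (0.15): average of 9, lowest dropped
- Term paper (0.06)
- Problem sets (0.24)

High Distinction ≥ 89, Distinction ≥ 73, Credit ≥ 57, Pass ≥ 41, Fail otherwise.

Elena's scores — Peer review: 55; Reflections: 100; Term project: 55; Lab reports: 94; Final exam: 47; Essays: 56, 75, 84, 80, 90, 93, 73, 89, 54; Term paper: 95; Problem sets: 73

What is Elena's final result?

Essays: drop 54 → average of remaining 8 = 640/8 = 80
Weighted total:
  Peer review 55 × 0.09 = 4.95
  Reflections 100 × 0.08 = 8
  Term project 55 × 0.19 = 10.45
  Lab reports 94 × 0.07 = 6.58
  Final exam 47 × 0.12 = 5.64
  Essays 80 × 0.15 = 12
  Term paper 95 × 0.06 = 5.7
  Problem sets 73 × 0.24 = 17.52
Sum = 70.84
70.84 is ≥ 57 and < 73 → Credit

Credit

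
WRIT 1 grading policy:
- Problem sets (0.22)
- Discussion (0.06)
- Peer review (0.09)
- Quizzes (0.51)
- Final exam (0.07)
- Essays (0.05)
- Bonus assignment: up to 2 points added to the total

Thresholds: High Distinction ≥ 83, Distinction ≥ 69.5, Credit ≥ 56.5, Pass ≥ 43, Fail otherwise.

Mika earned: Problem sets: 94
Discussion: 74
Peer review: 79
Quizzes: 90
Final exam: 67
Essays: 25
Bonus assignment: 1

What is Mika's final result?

High Distinction

Weighted total:
  Problem sets 94 × 0.22 = 20.68
  Discussion 74 × 0.06 = 4.44
  Peer review 79 × 0.09 = 7.11
  Quizzes 90 × 0.51 = 45.9
  Final exam 67 × 0.07 = 4.69
  Essays 25 × 0.05 = 1.25
Sum = 84.07
Bonus assignment: 84.07 + 1 = 85.07
85.07 ≥ 83 → High Distinction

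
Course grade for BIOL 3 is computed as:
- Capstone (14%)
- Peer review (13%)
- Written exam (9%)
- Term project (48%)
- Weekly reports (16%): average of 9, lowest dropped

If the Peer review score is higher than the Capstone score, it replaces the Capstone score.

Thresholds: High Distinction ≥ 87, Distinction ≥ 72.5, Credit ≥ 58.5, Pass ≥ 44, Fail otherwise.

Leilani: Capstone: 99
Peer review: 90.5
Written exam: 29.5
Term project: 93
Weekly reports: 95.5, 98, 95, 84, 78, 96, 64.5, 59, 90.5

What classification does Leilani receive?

Weekly reports: drop 59 → average of remaining 8 = 701.5/8 = 87.6875
Peer review (90.5) ≤ Capstone (99), so Capstone stays at 99.
Weighted total:
  Capstone 99 × 0.14 = 13.86
  Peer review 90.5 × 0.13 = 11.765
  Written exam 29.5 × 0.09 = 2.655
  Term project 93 × 0.48 = 44.64
  Weekly reports 87.6875 × 0.16 = 14.03
Sum = 86.95
86.95 is ≥ 72.5 and < 87 → Distinction

Distinction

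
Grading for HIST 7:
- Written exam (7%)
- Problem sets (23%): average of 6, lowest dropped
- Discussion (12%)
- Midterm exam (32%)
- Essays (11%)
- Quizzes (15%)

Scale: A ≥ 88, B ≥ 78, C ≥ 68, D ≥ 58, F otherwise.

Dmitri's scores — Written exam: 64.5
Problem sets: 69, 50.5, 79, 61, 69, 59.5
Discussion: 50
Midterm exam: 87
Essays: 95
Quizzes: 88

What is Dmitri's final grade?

Problem sets: drop 50.5 → average of remaining 5 = 337.5/5 = 67.5
Weighted total:
  Written exam 64.5 × 0.07 = 4.515
  Problem sets 67.5 × 0.23 = 15.525
  Discussion 50 × 0.12 = 6
  Midterm exam 87 × 0.32 = 27.84
  Essays 95 × 0.11 = 10.45
  Quizzes 88 × 0.15 = 13.2
Sum = 77.53
77.53 is ≥ 68 and < 78 → C

C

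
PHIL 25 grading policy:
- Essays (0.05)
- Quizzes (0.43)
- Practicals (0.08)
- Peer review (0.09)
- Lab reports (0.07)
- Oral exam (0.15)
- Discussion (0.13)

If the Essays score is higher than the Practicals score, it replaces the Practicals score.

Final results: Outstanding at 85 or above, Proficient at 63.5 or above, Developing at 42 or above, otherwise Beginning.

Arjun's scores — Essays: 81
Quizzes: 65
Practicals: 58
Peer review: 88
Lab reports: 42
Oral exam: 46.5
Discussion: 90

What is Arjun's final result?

Proficient

Essays (81) > Practicals (58), so Practicals counts as 81.
Weighted total:
  Essays 81 × 0.05 = 4.05
  Quizzes 65 × 0.43 = 27.95
  Practicals 81 × 0.08 = 6.48
  Peer review 88 × 0.09 = 7.92
  Lab reports 42 × 0.07 = 2.94
  Oral exam 46.5 × 0.15 = 6.975
  Discussion 90 × 0.13 = 11.7
Sum = 68.015
68.015 is ≥ 63.5 and < 85 → Proficient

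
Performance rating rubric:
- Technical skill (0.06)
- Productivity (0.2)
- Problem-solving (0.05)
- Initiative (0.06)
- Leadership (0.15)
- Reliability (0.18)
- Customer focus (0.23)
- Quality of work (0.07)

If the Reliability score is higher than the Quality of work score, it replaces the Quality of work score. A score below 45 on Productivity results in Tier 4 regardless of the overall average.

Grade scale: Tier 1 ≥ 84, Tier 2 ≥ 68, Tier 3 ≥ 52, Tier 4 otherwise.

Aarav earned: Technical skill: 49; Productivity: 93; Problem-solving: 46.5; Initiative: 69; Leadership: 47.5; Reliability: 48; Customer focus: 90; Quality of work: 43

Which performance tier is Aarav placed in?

Tier 3

Reliability (48) > Quality of work (43), so Quality of work counts as 48.
Productivity score 93 ≥ 45: minimum met.
Weighted total:
  Technical skill 49 × 0.06 = 2.94
  Productivity 93 × 0.2 = 18.6
  Problem-solving 46.5 × 0.05 = 2.325
  Initiative 69 × 0.06 = 4.14
  Leadership 47.5 × 0.15 = 7.125
  Reliability 48 × 0.18 = 8.64
  Customer focus 90 × 0.23 = 20.7
  Quality of work 48 × 0.07 = 3.36
Sum = 67.83
67.83 is ≥ 52 and < 68 → Tier 3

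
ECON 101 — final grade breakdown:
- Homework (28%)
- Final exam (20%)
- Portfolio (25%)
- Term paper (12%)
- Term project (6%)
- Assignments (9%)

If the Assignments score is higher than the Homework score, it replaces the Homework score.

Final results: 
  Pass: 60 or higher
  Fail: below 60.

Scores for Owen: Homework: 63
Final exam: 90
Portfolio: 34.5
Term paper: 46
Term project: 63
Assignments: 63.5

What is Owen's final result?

Assignments (63.5) > Homework (63), so Homework counts as 63.5.
Weighted total:
  Homework 63.5 × 0.28 = 17.78
  Final exam 90 × 0.2 = 18
  Portfolio 34.5 × 0.25 = 8.625
  Term paper 46 × 0.12 = 5.52
  Term project 63 × 0.06 = 3.78
  Assignments 63.5 × 0.09 = 5.715
Sum = 59.42
59.42 < 60 → Fail

Fail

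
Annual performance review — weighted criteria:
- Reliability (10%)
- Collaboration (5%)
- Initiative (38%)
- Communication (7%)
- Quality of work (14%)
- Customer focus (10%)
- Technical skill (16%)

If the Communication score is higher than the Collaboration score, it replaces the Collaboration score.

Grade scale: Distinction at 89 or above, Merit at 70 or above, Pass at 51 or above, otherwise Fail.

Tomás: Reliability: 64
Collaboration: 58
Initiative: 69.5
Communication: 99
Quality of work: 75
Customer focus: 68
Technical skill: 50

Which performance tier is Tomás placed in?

Communication (99) > Collaboration (58), so Collaboration counts as 99.
Weighted total:
  Reliability 64 × 0.1 = 6.4
  Collaboration 99 × 0.05 = 4.95
  Initiative 69.5 × 0.38 = 26.41
  Communication 99 × 0.07 = 6.93
  Quality of work 75 × 0.14 = 10.5
  Customer focus 68 × 0.1 = 6.8
  Technical skill 50 × 0.16 = 8
Sum = 69.99
69.99 is ≥ 51 and < 70 → Pass

Pass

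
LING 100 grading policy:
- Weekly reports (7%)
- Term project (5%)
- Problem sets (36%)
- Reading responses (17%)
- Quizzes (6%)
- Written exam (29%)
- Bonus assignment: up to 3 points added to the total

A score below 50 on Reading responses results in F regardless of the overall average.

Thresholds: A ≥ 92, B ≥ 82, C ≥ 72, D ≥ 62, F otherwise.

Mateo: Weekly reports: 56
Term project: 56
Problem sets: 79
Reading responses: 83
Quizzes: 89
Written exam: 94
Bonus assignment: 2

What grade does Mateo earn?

B

Reading responses score 83 ≥ 50: minimum met.
Weighted total:
  Weekly reports 56 × 0.07 = 3.92
  Term project 56 × 0.05 = 2.8
  Problem sets 79 × 0.36 = 28.44
  Reading responses 83 × 0.17 = 14.11
  Quizzes 89 × 0.06 = 5.34
  Written exam 94 × 0.29 = 27.26
Sum = 81.87
Bonus assignment: 81.87 + 2 = 83.87
83.87 is ≥ 82 and < 92 → B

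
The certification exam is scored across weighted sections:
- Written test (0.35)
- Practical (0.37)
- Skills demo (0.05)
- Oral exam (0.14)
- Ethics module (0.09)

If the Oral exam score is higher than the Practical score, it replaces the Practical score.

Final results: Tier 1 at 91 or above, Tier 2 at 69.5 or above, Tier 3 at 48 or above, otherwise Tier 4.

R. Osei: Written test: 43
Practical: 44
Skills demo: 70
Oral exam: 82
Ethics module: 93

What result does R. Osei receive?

Tier 3

Oral exam (82) > Practical (44), so Practical counts as 82.
Weighted total:
  Written test 43 × 0.35 = 15.05
  Practical 82 × 0.37 = 30.34
  Skills demo 70 × 0.05 = 3.5
  Oral exam 82 × 0.14 = 11.48
  Ethics module 93 × 0.09 = 8.37
Sum = 68.74
68.74 is ≥ 48 and < 69.5 → Tier 3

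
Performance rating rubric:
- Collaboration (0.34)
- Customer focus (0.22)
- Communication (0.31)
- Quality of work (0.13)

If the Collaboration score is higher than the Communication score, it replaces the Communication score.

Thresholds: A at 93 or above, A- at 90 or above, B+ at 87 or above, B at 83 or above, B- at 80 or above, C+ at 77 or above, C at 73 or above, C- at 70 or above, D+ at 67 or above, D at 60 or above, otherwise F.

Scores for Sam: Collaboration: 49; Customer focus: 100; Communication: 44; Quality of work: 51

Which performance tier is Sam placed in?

D

Collaboration (49) > Communication (44), so Communication counts as 49.
Weighted total:
  Collaboration 49 × 0.34 = 16.66
  Customer focus 100 × 0.22 = 22
  Communication 49 × 0.31 = 15.19
  Quality of work 51 × 0.13 = 6.63
Sum = 60.48
60.48 is ≥ 60 and < 67 → D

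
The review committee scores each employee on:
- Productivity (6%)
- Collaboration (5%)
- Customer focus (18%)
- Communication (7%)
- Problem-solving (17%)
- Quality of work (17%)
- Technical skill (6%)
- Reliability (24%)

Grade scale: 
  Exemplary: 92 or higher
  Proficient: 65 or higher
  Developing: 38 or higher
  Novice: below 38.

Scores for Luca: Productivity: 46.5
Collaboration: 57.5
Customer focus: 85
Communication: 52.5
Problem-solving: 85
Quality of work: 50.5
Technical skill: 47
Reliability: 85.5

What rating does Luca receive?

Proficient

Weighted total:
  Productivity 46.5 × 0.06 = 2.79
  Collaboration 57.5 × 0.05 = 2.875
  Customer focus 85 × 0.18 = 15.3
  Communication 52.5 × 0.07 = 3.675
  Problem-solving 85 × 0.17 = 14.45
  Quality of work 50.5 × 0.17 = 8.585
  Technical skill 47 × 0.06 = 2.82
  Reliability 85.5 × 0.24 = 20.52
Sum = 71.015
71.015 is ≥ 65 and < 92 → Proficient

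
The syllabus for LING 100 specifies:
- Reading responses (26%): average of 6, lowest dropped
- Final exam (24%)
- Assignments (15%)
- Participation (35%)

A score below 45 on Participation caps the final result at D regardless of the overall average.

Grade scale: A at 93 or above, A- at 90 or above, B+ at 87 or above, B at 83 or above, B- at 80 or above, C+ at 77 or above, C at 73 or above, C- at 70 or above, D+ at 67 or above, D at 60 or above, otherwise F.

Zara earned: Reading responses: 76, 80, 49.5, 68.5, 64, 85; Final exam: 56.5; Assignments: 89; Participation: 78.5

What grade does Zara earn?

C

Reading responses: drop 49.5 → average of remaining 5 = 373.5/5 = 74.7
Participation score 78.5 ≥ 45: minimum met.
Weighted total:
  Reading responses 74.7 × 0.26 = 19.422
  Final exam 56.5 × 0.24 = 13.56
  Assignments 89 × 0.15 = 13.35
  Participation 78.5 × 0.35 = 27.475
Sum = 73.807
73.807 is ≥ 73 and < 77 → C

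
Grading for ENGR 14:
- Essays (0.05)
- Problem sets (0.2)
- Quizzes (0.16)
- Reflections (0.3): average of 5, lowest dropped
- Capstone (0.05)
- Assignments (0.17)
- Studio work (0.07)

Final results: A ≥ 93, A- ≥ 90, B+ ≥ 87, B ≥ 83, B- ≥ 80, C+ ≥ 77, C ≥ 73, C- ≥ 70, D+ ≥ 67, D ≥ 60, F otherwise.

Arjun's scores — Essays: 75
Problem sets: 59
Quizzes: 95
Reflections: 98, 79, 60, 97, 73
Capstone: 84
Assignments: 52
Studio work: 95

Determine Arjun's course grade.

Reflections: drop 60 → average of remaining 4 = 347/4 = 86.75
Weighted total:
  Essays 75 × 0.05 = 3.75
  Problem sets 59 × 0.2 = 11.8
  Quizzes 95 × 0.16 = 15.2
  Reflections 86.75 × 0.3 = 26.025
  Capstone 84 × 0.05 = 4.2
  Assignments 52 × 0.17 = 8.84
  Studio work 95 × 0.07 = 6.65
Sum = 76.465
76.465 is ≥ 73 and < 77 → C

C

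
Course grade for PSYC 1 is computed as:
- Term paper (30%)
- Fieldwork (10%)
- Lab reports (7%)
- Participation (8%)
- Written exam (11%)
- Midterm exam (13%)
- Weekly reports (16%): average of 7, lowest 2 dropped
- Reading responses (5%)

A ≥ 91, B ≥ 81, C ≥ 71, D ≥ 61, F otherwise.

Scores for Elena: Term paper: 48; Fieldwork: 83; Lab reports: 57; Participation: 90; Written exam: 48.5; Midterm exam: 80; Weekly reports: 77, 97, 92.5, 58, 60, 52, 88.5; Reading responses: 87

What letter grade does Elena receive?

D

Weekly reports: drop 52, 58 → average of remaining 5 = 415/5 = 83
Weighted total:
  Term paper 48 × 0.3 = 14.4
  Fieldwork 83 × 0.1 = 8.3
  Lab reports 57 × 0.07 = 3.99
  Participation 90 × 0.08 = 7.2
  Written exam 48.5 × 0.11 = 5.335
  Midterm exam 80 × 0.13 = 10.4
  Weekly reports 83 × 0.16 = 13.28
  Reading responses 87 × 0.05 = 4.35
Sum = 67.255
67.255 is ≥ 61 and < 71 → D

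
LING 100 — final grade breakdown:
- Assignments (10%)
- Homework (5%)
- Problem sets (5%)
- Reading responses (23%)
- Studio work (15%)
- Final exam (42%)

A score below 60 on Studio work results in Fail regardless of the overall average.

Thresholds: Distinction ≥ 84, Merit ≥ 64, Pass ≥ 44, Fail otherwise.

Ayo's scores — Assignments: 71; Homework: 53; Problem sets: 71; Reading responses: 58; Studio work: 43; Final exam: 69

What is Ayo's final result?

Studio work score 43 < 60: minimum not met.
Weighted total:
  Assignments 71 × 0.1 = 7.1
  Homework 53 × 0.05 = 2.65
  Problem sets 71 × 0.05 = 3.55
  Reading responses 58 × 0.23 = 13.34
  Studio work 43 × 0.15 = 6.45
  Final exam 69 × 0.42 = 28.98
Sum = 62.07
Because the Studio work minimum was not met, the result is Fail.

Fail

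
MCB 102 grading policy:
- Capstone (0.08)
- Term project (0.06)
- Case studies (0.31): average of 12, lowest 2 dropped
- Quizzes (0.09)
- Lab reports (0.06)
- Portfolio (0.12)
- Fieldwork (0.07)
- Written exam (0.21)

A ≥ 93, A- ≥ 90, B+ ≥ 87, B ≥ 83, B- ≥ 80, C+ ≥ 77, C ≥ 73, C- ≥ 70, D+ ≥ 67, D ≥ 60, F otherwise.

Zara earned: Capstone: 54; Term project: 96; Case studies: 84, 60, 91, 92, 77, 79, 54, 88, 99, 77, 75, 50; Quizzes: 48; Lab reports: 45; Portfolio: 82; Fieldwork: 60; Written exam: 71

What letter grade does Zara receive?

C-

Case studies: drop 50, 54 → average of remaining 10 = 822/10 = 82.2
Weighted total:
  Capstone 54 × 0.08 = 4.32
  Term project 96 × 0.06 = 5.76
  Case studies 82.2 × 0.31 = 25.482
  Quizzes 48 × 0.09 = 4.32
  Lab reports 45 × 0.06 = 2.7
  Portfolio 82 × 0.12 = 9.84
  Fieldwork 60 × 0.07 = 4.2
  Written exam 71 × 0.21 = 14.91
Sum = 71.532
71.532 is ≥ 70 and < 73 → C-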